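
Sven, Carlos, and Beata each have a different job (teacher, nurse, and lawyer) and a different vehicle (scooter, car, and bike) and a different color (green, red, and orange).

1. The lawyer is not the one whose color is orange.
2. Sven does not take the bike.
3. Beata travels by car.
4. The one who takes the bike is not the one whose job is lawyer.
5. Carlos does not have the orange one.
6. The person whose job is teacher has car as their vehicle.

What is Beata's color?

orange

With clues 1–6, green and red are impossible for Beata's color.
That leaves orange.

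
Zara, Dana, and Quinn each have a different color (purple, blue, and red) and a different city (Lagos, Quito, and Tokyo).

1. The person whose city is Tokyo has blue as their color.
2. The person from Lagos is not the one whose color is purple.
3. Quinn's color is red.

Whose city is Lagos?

Quinn

With clues 1–3, Dana and Zara are impossible for the one with city Lagos.
That leaves Quinn.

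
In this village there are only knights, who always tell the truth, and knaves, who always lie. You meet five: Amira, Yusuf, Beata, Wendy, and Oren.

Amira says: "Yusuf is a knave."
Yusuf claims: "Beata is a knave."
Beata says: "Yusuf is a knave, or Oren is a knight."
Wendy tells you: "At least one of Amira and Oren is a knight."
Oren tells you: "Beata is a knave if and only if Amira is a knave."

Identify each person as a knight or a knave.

Consider Amira. Suppose Amira is a knave.
Then no assignment of the remaining roles makes every statement match its speaker's type — contradiction.
So Amira is a knight.
With that fixed, Wendy's statement is true, so Wendy is a knight.
Consider Yusuf. Suppose Yusuf is a knight.
Then Amira's statement comes out false, contradicting Amira being a knight.
So Yusuf is a knave.
With that fixed, Beata's statement is true, so Beata is a knight.
With that fixed, Oren's statement is true, so Oren is a knight.

Amira: knight, Yusuf: knave, Beata: knight, Wendy: knight, Oren: knight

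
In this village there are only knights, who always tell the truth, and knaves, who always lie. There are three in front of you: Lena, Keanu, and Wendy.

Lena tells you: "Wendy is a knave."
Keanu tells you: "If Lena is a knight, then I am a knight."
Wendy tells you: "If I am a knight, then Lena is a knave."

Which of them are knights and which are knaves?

Lena: knave, Keanu: knight, Wendy: knight

Consider Lena. Suppose Lena is a knight.
Then whichever role Wendy has, Wendy's statement has the wrong truth value — contradiction.
So Lena is a knave.
With that fixed, Keanu's statement is true, so Keanu is a knight.
With that fixed, Wendy's statement is true, so Wendy is a knight.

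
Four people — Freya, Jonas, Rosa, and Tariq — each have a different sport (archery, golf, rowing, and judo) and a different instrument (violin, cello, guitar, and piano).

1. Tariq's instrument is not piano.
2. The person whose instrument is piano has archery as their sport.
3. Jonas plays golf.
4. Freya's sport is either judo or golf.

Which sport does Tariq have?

rowing

With clues 1–2, archery is impossible for Tariq's sport.
With clues 1–3, golf is impossible for Tariq's sport.
With clues 1–4, judo is impossible for Tariq's sport.
That leaves rowing.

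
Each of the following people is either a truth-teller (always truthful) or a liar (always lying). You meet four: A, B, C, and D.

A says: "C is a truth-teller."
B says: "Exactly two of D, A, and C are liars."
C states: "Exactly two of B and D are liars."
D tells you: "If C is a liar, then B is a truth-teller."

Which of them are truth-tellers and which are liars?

A: liar, B: truth-teller, C: liar, D: truth-teller

Consider A. Suppose A is a truth-teller.
Then no assignment of the remaining roles makes every statement match its speaker's type — contradiction.
So A is a liar.
Consider B. Suppose B is a liar.
Then no assignment of the remaining roles makes every statement match its speaker's type — contradiction.
So B is a truth-teller.
With that fixed, C's statement is false, so C is a liar.
With that fixed, D's statement is true, so D is a truth-teller.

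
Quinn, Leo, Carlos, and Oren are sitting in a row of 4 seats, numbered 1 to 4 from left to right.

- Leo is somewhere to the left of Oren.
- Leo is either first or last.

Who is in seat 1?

Leo

With clue 1, Oren is ruled out for seat 1.
With clues 1–2, Carlos and Quinn are ruled out for seat 1.
So seat 1 is Leo.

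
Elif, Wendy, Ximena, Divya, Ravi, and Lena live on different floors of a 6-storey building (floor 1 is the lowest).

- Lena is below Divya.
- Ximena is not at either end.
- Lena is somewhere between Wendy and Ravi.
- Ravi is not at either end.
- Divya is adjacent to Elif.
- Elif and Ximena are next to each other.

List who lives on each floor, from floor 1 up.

Wendy, Lena, Ravi, Ximena, Elif, Divya

From clue 1: Divya is in {2,3,4,5,6}.
From clues 1–2: Ximena is in {2,3,4,5}.
From clues 1–3: Lena is in {2,3,4}.
From clues 1–5: Wendy → floor 1.
From clues 1–6: Lena → floor 2, Ravi → floor 3, Ximena → floor 4, Elif → floor 5, Divya → floor 6.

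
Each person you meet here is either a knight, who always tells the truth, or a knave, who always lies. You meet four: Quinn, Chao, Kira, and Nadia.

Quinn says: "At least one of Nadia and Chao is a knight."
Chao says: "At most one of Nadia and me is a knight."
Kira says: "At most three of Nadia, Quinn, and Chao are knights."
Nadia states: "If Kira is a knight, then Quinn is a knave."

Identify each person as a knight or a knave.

Regardless of anyone's role, Kira's statement is true, so Kira is a knight.
Consider Quinn. Suppose Quinn is a knave.
Then no assignment of the remaining roles makes every statement match its speaker's type — contradiction.
So Quinn is a knight.
With that fixed, Nadia's statement is false, so Nadia is a knave.
With that fixed, Chao's statement is true, so Chao is a knight.

Quinn: knight, Chao: knight, Kira: knight, Nadia: knave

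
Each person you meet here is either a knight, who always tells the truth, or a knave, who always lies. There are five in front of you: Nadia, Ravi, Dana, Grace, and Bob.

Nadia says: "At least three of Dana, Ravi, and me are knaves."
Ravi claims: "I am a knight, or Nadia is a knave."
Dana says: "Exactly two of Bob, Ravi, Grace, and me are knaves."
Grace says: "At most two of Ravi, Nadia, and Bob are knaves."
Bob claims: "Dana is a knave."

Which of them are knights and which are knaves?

Consider Nadia. Suppose Nadia is a knight.
Then Nadia's own statement would have to be true, but it can't be — contradiction.
So Nadia is a knave.
With that fixed, Ravi's statement is true, so Ravi is a knight.
With that fixed, Grace's statement is true, so Grace is a knight.
Consider Dana. Suppose Dana is a knight.
Then Dana's own statement would have to be true, but it can't be — contradiction.
So Dana is a knave.
With that fixed, Bob's statement is true, so Bob is a knight.

Nadia: knave, Ravi: knight, Dana: knave, Grace: knight, Bob: knight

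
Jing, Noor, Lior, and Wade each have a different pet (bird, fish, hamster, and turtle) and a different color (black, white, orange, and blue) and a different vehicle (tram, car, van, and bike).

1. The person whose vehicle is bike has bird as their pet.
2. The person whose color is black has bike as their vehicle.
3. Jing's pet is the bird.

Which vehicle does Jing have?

bike

With clues 1–3, car, tram, and van are impossible for Jing's vehicle.
That leaves bike.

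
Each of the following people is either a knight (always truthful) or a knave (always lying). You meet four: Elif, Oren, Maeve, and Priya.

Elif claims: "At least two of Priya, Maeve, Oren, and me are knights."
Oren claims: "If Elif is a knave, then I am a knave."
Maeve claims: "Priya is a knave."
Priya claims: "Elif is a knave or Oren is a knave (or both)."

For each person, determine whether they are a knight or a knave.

Elif: knight, Oren: knight, Maeve: knight, Priya: knave

Consider Elif. Suppose Elif is a knave.
Then whichever role Oren has, Oren's statement has the wrong truth value — contradiction.
So Elif is a knight.
With that fixed, Oren's statement is true, so Oren is a knight.
With that fixed, Priya's statement is false, so Priya is a knave.
With that fixed, Maeve's statement is true, so Maeve is a knight.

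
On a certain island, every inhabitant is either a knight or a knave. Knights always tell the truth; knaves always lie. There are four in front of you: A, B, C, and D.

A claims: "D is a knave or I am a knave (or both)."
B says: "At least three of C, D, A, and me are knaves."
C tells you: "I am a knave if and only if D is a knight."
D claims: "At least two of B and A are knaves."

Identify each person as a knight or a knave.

A: knight, B: knave, C: knight, D: knave

Consider A. Suppose A is a knave.
Then A's own statement would have to be false, but it can't be — contradiction.
So A is a knight.
With that fixed, D's statement is false, so D is a knave.
Consider B. Suppose B is a knight.
Then B's own statement would have to be true, but it can't be — contradiction.
So B is a knave.
Consider C. Suppose C is a knave.
Then B's statement comes out true, contradicting B being a knave.
So C is a knight.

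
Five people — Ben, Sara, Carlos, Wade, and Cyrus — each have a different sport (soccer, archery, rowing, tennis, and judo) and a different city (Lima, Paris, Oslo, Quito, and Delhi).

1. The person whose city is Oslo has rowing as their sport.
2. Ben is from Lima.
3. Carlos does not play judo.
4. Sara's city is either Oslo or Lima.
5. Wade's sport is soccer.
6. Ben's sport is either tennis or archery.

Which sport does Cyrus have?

With clues 1–4, rowing is impossible for Cyrus's sport.
With clues 1–5, soccer is impossible for Cyrus's sport.
With clues 1–6, archery and tennis are impossible for Cyrus's sport.
That leaves judo.

judo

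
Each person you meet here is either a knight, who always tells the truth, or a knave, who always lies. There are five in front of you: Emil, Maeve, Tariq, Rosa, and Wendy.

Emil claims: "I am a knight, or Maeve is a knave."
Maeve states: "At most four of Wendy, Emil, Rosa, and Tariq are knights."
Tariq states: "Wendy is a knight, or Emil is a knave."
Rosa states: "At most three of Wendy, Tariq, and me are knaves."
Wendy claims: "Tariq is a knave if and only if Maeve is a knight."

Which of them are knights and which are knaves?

Emil: knave, Maeve: knight, Tariq: knight, Rosa: knight, Wendy: knave

Regardless of anyone's role, Maeve's statement is true, so Maeve is a knight.
With that fixed, Rosa's statement is true, so Rosa is a knight.
Consider Emil. Suppose Emil is a knight.
Then no assignment of the remaining roles makes every statement match its speaker's type — contradiction.
So Emil is a knave.
With that fixed, Tariq's statement is true, so Tariq is a knight.
With that fixed, Wendy's statement is false, so Wendy is a knave.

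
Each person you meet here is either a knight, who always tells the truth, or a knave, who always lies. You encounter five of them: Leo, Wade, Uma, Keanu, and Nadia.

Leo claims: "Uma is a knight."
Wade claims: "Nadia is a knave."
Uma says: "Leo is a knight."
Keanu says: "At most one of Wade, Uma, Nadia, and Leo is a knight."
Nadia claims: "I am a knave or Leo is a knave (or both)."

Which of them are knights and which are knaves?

Consider Leo. Suppose Leo is a knight.
Then whichever role Nadia has, Nadia's statement has the wrong truth value — contradiction.
So Leo is a knave.
With that fixed, Uma's statement is false, so Uma is a knave.
With that fixed, Nadia's statement is true, so Nadia is a knight.
With that fixed, Wade's statement is false, so Wade is a knave.
With that fixed, Keanu's statement is true, so Keanu is a knight.

Leo: knave, Wade: knave, Uma: knave, Keanu: knight, Nadia: knight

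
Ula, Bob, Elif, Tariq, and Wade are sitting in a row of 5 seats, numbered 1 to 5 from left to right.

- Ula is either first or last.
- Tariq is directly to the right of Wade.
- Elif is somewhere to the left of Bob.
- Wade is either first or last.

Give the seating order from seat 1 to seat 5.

From clue 1: Ula is in {1,5}.
From clues 1–4: Wade → seat 1, Tariq → seat 2, Elif → seat 3, Bob → seat 4, Ula → seat 5.

Wade, Tariq, Elif, Bob, Ula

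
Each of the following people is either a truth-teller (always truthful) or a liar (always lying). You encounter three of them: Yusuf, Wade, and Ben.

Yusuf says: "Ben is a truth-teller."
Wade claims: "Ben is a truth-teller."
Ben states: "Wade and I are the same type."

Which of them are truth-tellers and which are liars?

Yusuf: truth-teller, Wade: truth-teller, Ben: truth-teller

Consider Yusuf. Suppose Yusuf is a liar.
Then no assignment of the remaining roles makes every statement match its speaker's type — contradiction.
So Yusuf is a truth-teller.
Consider Wade. Suppose Wade is a liar.
Then whichever role Ben has, Ben's statement has the wrong truth value — contradiction.
So Wade is a truth-teller.
Consider Ben. Suppose Ben is a liar.
Then Yusuf's statement comes out false, contradicting Yusuf being a truth-teller.
So Ben is a truth-teller.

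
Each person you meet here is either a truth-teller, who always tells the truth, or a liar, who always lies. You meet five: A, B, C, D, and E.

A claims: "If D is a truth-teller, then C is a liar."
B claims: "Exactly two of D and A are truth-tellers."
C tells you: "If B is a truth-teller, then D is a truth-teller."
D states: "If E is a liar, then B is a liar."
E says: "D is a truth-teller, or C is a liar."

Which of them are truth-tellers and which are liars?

A: liar, B: liar, C: truth-teller, D: truth-teller, E: truth-teller

Consider A. Suppose A is a truth-teller.
Then no assignment of the remaining roles makes every statement match its speaker's type — contradiction.
So A is a liar.
With that fixed, B's statement is false, so B is a liar.
With that fixed, C's statement is true, so C is a truth-teller.
With that fixed, D's statement is true, so D is a truth-teller.
With that fixed, E's statement is true, so E is a truth-teller.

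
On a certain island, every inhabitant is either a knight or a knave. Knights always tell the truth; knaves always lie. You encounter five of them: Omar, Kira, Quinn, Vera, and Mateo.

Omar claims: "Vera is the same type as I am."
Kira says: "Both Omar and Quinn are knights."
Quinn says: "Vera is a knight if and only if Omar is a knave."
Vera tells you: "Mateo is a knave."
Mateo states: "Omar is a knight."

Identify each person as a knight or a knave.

Consider Omar. Suppose Omar is a knight.
Then no assignment of the remaining roles makes every statement match its speaker's type — contradiction.
So Omar is a knave.
With that fixed, Kira's statement is false, so Kira is a knave.
With that fixed, Mateo's statement is false, so Mateo is a knave.
With that fixed, Vera's statement is true, so Vera is a knight.
With that fixed, Quinn's statement is true, so Quinn is a knight.

Omar: knave, Kira: knave, Quinn: knight, Vera: knight, Mateo: knave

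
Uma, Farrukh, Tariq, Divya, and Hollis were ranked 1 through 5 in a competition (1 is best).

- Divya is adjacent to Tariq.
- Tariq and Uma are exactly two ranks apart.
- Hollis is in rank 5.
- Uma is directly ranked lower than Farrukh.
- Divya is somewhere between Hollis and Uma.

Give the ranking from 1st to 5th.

Farrukh, Uma, Divya, Tariq, Hollis

From clues 1–3: Hollis → rank 5.
From clues 1–4: Uma is in {2,4}.
From clues 1–5: Farrukh → rank 1, Uma → rank 2, Divya → rank 3, Tariq → rank 4.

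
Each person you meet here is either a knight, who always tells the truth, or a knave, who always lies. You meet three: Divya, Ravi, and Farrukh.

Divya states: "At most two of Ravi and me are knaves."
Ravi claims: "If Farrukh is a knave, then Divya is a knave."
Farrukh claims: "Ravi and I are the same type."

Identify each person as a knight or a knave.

Regardless of anyone's role, Divya's statement is true, so Divya is a knight.
Consider Ravi. Suppose Ravi is a knave.
Then whichever role Farrukh has, Farrukh's statement has the wrong truth value — contradiction.
So Ravi is a knight.
Consider Farrukh. Suppose Farrukh is a knave.
Then Ravi's statement comes out false, contradicting Ravi being a knight.
So Farrukh is a knight.

Divya: knight, Ravi: knight, Farrukh: knight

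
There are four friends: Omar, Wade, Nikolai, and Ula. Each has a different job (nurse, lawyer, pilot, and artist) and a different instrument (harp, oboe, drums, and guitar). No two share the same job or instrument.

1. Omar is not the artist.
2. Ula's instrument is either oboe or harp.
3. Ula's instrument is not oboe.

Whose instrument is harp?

With clues 1–3, Nikolai, Omar, and Wade are impossible for the one with instrument harp.
That leaves Ula.

Ula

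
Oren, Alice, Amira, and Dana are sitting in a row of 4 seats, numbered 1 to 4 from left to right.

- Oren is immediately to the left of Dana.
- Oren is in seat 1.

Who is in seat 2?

Dana

With clues 1–2, Alice, Amira, and Oren are ruled out for seat 2.
So seat 2 is Dana.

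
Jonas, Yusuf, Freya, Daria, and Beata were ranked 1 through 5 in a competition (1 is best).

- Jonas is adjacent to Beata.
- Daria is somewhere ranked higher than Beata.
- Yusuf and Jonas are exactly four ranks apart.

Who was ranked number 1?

Yusuf

With clues 1–2, Beata and Jonas are ruled out for rank 1.
With clues 1–3, Daria and Freya are ruled out for rank 1.
So rank 1 is Yusuf.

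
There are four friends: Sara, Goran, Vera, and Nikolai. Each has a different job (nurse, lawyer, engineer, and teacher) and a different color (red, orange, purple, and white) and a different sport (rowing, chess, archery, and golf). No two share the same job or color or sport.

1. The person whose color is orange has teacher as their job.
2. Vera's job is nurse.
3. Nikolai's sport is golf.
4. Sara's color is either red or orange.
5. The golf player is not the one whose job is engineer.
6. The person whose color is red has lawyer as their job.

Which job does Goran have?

With clues 1–2, nurse is impossible for Goran's job.
With clues 1–6, lawyer and teacher are impossible for Goran's job.
That leaves engineer.

engineer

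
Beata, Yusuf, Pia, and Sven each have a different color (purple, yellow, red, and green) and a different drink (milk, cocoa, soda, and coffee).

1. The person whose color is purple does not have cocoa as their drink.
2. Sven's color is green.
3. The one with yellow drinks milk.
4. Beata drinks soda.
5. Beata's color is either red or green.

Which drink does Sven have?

With clues 1–3, milk is impossible for Sven's drink.
With clues 1–4, soda is impossible for Sven's drink.
With clues 1–5, coffee is impossible for Sven's drink.
That leaves cocoa.

cocoa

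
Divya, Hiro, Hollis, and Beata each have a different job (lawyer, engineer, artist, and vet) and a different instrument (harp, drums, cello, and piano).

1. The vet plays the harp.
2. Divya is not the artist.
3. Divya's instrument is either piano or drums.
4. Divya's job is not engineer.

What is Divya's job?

lawyer

With clues 1–2, artist is impossible for Divya's job.
With clues 1–3, vet is impossible for Divya's job.
With clues 1–4, engineer is impossible for Divya's job.
That leaves lawyer.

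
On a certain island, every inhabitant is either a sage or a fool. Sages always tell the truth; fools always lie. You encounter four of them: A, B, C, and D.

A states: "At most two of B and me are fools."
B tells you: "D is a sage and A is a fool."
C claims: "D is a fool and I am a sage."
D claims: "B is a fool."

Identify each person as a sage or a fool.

A: sage, B: fool, C: fool, D: sage

Regardless of anyone's role, A's statement is true, so A is a sage.
With that fixed, B's statement is false, so B is a fool.
With that fixed, D's statement is true, so D is a sage.
With that fixed, C's statement is false, so C is a fool.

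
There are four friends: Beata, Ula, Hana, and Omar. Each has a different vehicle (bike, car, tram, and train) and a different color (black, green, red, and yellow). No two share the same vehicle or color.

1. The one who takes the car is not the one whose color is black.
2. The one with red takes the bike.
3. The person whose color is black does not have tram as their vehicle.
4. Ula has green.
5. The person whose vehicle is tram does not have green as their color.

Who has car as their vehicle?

Ula

With clues 1–5, Beata, Hana, and Omar are impossible for the one with vehicle car.
That leaves Ula.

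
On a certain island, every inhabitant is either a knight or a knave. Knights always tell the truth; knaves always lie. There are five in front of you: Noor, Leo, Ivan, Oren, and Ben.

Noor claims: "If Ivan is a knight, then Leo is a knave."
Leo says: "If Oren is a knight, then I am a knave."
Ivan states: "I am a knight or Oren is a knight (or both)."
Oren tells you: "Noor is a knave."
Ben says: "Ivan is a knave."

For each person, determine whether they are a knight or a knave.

Consider Noor. Suppose Noor is a knave.
Then no assignment of the remaining roles makes every statement match its speaker's type — contradiction.
So Noor is a knight.
With that fixed, Oren's statement is false, so Oren is a knave.
With that fixed, Leo's statement is true, so Leo is a knight.
Consider Ivan. Suppose Ivan is a knight.
Then Noor's statement comes out false, contradicting Noor being a knight.
So Ivan is a knave.
With that fixed, Ben's statement is true, so Ben is a knight.

Noor: knight, Leo: knight, Ivan: knave, Oren: knave, Ben: knight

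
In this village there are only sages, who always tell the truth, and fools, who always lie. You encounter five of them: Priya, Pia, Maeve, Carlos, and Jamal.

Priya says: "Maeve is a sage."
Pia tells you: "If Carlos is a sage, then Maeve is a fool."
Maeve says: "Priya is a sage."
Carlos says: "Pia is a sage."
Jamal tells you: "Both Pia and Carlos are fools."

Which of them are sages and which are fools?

Priya: fool, Pia: sage, Maeve: fool, Carlos: sage, Jamal: fool

Consider Priya. Suppose Priya is a sage.
Then no assignment of the remaining roles makes every statement match its speaker's type — contradiction.
So Priya is a fool.
With that fixed, Maeve's statement is false, so Maeve is a fool.
With that fixed, Pia's statement is true, so Pia is a sage.
With that fixed, Carlos's statement is true, so Carlos is a sage.
With that fixed, Jamal's statement is false, so Jamal is a fool.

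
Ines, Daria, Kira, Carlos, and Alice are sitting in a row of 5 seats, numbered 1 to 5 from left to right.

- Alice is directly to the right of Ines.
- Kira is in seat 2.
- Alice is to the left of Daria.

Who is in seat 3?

With clues 1–2, Alice and Kira are ruled out for seat 3.
With clues 1–3, Carlos and Daria are ruled out for seat 3.
So seat 3 is Ines.

Ines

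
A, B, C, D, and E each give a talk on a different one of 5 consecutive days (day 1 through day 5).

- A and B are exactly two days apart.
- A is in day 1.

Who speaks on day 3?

B

With clues 1–2, A, C, D, and E are ruled out for day 3.
So day 3 is B.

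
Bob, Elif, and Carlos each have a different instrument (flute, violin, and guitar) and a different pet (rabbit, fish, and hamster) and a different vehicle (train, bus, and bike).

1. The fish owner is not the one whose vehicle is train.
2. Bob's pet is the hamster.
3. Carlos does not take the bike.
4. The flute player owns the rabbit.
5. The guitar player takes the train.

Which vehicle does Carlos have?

bus

With clues 1–3, bike is impossible for Carlos's vehicle.
With clues 1–5, train is impossible for Carlos's vehicle.
That leaves bus.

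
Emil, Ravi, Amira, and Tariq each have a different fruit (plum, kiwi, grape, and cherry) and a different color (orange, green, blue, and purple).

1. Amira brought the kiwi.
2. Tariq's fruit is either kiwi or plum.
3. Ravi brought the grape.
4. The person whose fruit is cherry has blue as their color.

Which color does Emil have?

With clues 1–4, green, orange, and purple are impossible for Emil's color.
That leaves blue.

blue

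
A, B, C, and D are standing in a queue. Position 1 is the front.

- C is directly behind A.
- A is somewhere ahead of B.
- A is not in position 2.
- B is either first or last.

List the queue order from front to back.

A, C, D, B

From clue 1: A is in {1,2,3}.
From clues 1–2: A is in {1,2}.
From clues 1–3: A → position 1, C → position 2.
From clues 1–4: D → position 3, B → position 4.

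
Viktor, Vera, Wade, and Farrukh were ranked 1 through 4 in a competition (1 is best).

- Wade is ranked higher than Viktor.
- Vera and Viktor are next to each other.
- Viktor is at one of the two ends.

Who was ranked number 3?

Vera

With clues 1–2, Farrukh and Wade are ruled out for rank 3.
With clues 1–3, Viktor is ruled out for rank 3.
So rank 3 is Vera.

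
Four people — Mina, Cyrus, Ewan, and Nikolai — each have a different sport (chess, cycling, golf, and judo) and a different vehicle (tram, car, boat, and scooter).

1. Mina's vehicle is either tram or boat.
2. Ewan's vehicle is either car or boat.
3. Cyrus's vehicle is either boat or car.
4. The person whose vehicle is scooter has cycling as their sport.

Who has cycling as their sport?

With clues 1–4, Cyrus, Ewan, and Mina are impossible for the one with sport cycling.
That leaves Nikolai.

Nikolai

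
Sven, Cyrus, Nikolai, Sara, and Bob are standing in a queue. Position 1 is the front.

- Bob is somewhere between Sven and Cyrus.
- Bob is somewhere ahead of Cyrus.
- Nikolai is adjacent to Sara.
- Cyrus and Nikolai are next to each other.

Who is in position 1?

Sven

With clue 1, Bob is ruled out for position 1.
With clues 1–2, Cyrus is ruled out for position 1.
With clues 1–4, Nikolai and Sara are ruled out for position 1.
So position 1 is Sven.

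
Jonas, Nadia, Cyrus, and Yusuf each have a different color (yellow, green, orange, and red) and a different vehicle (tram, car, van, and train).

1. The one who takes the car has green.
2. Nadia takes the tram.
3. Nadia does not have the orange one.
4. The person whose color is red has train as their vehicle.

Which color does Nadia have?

yellow

With clues 1–2, green is impossible for Nadia's color.
With clues 1–3, orange is impossible for Nadia's color.
With clues 1–4, red is impossible for Nadia's color.
That leaves yellow.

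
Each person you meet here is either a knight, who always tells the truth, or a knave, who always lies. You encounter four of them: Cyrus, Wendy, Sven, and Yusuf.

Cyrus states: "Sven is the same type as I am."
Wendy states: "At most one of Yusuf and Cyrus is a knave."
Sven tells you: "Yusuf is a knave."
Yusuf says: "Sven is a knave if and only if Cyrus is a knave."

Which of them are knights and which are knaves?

Consider Cyrus. Suppose Cyrus is a knight.
Then no assignment of the remaining roles makes every statement match its speaker's type — contradiction.
So Cyrus is a knave.
Consider Wendy. Suppose Wendy is a knight.
Then no assignment of the remaining roles makes every statement match its speaker's type — contradiction.
So Wendy is a knave.
Consider Sven. Suppose Sven is a knave.
Then Cyrus's statement comes out true, contradicting Cyrus being a knave.
So Sven is a knight.
With that fixed, Yusuf's statement is false, so Yusuf is a knave.

Cyrus: knave, Wendy: knave, Sven: knight, Yusuf: knave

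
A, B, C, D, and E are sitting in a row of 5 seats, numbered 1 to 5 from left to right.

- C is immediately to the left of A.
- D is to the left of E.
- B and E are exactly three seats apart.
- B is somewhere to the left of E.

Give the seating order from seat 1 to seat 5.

D, B, C, A, E

From clue 1: A is in {2,3,4,5}.
From clues 1–3: D → seat 1, C → seat 3, A → seat 4.
From clues 1–4: B → seat 2, E → seat 5.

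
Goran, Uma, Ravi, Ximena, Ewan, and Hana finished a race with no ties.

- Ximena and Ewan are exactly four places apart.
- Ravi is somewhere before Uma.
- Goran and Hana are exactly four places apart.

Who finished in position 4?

Uma

With clue 1, Ewan and Ximena are ruled out for place 4.
With clues 1–3, Goran, Hana, and Ravi are ruled out for place 4.
So place 4 is Uma.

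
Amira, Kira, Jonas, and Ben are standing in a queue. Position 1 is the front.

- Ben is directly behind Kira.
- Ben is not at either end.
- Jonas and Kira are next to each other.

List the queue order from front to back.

Jonas, Kira, Ben, Amira

From clue 1: Kira is in {1,2,3}.
From clues 1–2: Kira is in {1,2}.
From clues 1–3: Jonas → position 1, Kira → position 2, Ben → position 3, Amira → position 4.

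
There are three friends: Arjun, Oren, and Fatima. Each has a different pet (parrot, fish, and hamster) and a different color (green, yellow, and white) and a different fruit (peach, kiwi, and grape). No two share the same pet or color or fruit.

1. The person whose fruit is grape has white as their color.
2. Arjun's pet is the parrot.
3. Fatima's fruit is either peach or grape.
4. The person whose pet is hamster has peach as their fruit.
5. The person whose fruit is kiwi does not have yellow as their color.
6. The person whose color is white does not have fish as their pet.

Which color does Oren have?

green

With clues 1–6, white and yellow are impossible for Oren's color.
That leaves green.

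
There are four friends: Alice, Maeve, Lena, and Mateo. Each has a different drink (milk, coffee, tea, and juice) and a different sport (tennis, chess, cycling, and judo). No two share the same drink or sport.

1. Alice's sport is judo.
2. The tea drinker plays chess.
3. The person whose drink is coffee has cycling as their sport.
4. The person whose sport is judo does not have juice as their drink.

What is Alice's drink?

milk

With clues 1–2, tea is impossible for Alice's drink.
With clues 1–3, coffee is impossible for Alice's drink.
With clues 1–4, juice is impossible for Alice's drink.
That leaves milk.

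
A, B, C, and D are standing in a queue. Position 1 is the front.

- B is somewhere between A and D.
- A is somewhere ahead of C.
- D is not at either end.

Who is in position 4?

With clue 1, B is ruled out for position 4.
With clues 1–2, A is ruled out for position 4.
With clues 1–3, D is ruled out for position 4.
So position 4 is C.

C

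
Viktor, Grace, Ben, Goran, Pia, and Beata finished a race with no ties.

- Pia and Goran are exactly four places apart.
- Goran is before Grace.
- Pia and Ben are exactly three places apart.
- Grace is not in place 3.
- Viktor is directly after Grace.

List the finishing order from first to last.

Beata, Goran, Ben, Grace, Viktor, Pia

From clue 1: Goran is in {1,2,5,6}.
From clues 1–2: Goran is in {1,2,5}.
From clues 1–3: Ben is in {2,3,4}.
From clues 1–4: Grace is in {4,5,6}.
From clues 1–5: Beata → place 1, Goran → place 2, Ben → place 3, Grace → place 4, Viktor → place 5, Pia → place 6.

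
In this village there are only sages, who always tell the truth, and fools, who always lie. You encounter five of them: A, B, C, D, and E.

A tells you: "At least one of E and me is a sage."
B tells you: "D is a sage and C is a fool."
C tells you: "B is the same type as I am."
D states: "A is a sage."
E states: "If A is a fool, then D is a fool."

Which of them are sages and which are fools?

Consider A. Suppose A is a fool.
Then no assignment of the remaining roles makes every statement match its speaker's type — contradiction.
So A is a sage.
With that fixed, D's statement is true, so D is a sage.
With that fixed, E's statement is true, so E is a sage.
Consider B. Suppose B is a fool.
Then whichever role C has, C's statement has the wrong truth value — contradiction.
So B is a sage.
Consider C. Suppose C is a sage.
Then B's statement comes out false, contradicting B being a sage.
So C is a fool.

A: sage, B: sage, C: fool, D: sage, E: sage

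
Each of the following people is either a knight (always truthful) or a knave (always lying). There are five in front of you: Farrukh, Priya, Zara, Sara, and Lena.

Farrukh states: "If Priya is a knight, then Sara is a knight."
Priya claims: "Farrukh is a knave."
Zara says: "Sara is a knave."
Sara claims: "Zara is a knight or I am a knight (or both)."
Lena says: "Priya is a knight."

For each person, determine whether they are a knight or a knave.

Farrukh: knight, Priya: knave, Zara: knave, Sara: knight, Lena: knave

Consider Farrukh. Suppose Farrukh is a knave.
Then no assignment of the remaining roles makes every statement match its speaker's type — contradiction.
So Farrukh is a knight.
With that fixed, Priya's statement is false, so Priya is a knave.
With that fixed, Lena's statement is false, so Lena is a knave.
Consider Zara. Suppose Zara is a knight.
Then no assignment of the remaining roles makes every statement match its speaker's type — contradiction.
So Zara is a knave.
Consider Sara. Suppose Sara is a knave.
Then Zara's statement comes out true, contradicting Zara being a knave.
So Sara is a knight.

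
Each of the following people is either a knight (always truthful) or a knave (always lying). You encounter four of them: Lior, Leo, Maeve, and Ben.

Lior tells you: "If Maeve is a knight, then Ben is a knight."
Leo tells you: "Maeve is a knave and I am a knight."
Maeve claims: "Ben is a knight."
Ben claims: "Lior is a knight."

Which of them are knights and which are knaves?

Consider Lior. Suppose Lior is a knave.
Then no assignment of the remaining roles makes every statement match its speaker's type — contradiction.
So Lior is a knight.
With that fixed, Ben's statement is true, so Ben is a knight.
With that fixed, Maeve's statement is true, so Maeve is a knight.
With that fixed, Leo's statement is false, so Leo is a knave.

Lior: knight, Leo: knave, Maeve: knight, Ben: knight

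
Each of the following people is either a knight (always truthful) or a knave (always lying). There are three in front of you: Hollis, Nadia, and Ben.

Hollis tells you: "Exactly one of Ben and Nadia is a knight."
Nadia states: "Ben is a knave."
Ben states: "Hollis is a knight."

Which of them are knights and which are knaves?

Hollis: knight, Nadia: knave, Ben: knight

Consider Hollis. Suppose Hollis is a knave.
Then no assignment of the remaining roles makes every statement match its speaker's type — contradiction.
So Hollis is a knight.
With that fixed, Ben's statement is true, so Ben is a knight.
With that fixed, Nadia's statement is false, so Nadia is a knave.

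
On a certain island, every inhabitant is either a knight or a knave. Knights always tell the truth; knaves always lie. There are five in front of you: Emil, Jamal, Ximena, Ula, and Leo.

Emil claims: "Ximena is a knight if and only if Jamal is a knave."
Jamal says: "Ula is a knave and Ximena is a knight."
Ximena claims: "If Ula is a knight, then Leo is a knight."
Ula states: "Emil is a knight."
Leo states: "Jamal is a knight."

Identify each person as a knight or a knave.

Emil: knave, Jamal: knight, Ximena: knight, Ula: knave, Leo: knight

Consider Emil. Suppose Emil is a knight.
Then no assignment of the remaining roles makes every statement match its speaker's type — contradiction.
So Emil is a knave.
With that fixed, Ula's statement is false, so Ula is a knave.
With that fixed, Ximena's statement is true, so Ximena is a knight.
With that fixed, Jamal's statement is true, so Jamal is a knight.
With that fixed, Leo's statement is true, so Leo is a knight.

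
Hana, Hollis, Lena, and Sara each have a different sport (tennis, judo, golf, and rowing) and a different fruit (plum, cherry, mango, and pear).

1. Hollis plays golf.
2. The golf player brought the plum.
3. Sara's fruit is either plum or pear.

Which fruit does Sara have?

With clues 1–2, plum is impossible for Sara's fruit.
With clues 1–3, cherry and mango are impossible for Sara's fruit.
That leaves pear.

pear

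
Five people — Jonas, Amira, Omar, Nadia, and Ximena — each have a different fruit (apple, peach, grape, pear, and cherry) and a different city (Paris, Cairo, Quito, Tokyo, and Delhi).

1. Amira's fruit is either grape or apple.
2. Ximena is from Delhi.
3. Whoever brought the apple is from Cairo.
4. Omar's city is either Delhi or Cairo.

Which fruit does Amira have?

grape

Clue 1 rules out cherry, peach, and pear for Amira's fruit.
With clues 1–4, apple is impossible for Amira's fruit.
That leaves grape.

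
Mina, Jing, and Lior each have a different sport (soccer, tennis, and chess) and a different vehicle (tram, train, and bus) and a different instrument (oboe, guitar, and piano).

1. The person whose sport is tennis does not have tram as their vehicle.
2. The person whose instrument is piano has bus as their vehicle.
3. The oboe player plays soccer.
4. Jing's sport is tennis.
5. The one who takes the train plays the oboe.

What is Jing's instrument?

With clues 1–4, oboe is impossible for Jing's instrument.
With clues 1–5, guitar is impossible for Jing's instrument.
That leaves piano.

piano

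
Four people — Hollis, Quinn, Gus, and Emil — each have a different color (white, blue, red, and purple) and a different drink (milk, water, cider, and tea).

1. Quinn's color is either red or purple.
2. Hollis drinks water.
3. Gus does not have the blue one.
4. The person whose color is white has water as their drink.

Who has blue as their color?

Clue 1 rules out Quinn for the one with color blue.
With clues 1–3, Gus is impossible for the one with color blue.
With clues 1–4, Hollis is impossible for the one with color blue.
That leaves Emil.

Emil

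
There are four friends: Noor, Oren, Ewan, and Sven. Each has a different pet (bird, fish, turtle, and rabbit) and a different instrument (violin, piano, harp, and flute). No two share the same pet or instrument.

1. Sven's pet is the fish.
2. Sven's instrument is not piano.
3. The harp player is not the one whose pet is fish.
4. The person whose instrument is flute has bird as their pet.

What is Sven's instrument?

With clues 1–2, piano is impossible for Sven's instrument.
With clues 1–3, harp is impossible for Sven's instrument.
With clues 1–4, flute is impossible for Sven's instrument.
That leaves violin.

violin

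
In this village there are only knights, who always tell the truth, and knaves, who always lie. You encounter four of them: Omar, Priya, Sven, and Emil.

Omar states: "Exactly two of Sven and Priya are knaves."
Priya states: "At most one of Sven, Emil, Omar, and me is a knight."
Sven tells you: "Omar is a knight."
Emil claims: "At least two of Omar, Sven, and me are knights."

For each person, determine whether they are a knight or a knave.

Omar: knave, Priya: knight, Sven: knave, Emil: knave

Consider Omar. Suppose Omar is a knight.
Then no assignment of the remaining roles makes every statement match its speaker's type — contradiction.
So Omar is a knave.
With that fixed, Sven's statement is false, so Sven is a knave.
With that fixed, Emil's statement is false, so Emil is a knave.
With that fixed, Priya's statement is true, so Priya is a knight.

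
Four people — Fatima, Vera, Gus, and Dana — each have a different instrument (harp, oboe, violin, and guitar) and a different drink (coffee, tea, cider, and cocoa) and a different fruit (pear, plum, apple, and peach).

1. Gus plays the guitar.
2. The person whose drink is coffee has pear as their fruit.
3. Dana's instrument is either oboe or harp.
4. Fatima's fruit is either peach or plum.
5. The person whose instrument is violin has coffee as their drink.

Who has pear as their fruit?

Vera

With clues 1–4, Fatima is impossible for the one with fruit pear.
With clues 1–5, Dana and Gus are impossible for the one with fruit pear.
That leaves Vera.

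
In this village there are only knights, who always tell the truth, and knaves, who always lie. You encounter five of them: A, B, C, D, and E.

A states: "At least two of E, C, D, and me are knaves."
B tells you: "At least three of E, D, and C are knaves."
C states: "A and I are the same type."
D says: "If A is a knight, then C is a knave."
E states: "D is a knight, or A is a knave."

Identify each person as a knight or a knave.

A: knight, B: knave, C: knight, D: knave, E: knave

Consider A. Suppose A is a knave.
Then whichever role C has, C's statement has the wrong truth value — contradiction.
So A is a knight.
Consider B. Suppose B is a knight.
Then no assignment of the remaining roles makes every statement match its speaker's type — contradiction.
So B is a knave.
Consider C. Suppose C is a knave.
Then no assignment of the remaining roles makes every statement match its speaker's type — contradiction.
So C is a knight.
With that fixed, D's statement is false, so D is a knave.
With that fixed, E's statement is false, so E is a knave.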